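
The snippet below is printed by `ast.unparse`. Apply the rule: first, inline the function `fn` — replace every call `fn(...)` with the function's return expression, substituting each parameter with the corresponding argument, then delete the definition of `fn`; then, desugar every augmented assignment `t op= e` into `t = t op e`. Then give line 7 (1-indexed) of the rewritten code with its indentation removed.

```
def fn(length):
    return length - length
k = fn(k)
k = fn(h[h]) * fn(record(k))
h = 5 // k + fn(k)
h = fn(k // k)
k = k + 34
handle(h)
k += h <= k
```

k = k + (h <= k)

Transformed code:
k = k - k
k = (h[h] - h[h]) * (record(k) - record(k))
h = 5 // k + (k - k)
h = k // k - k // k
k = k + 34
handle(h)
k = k + (h <= k)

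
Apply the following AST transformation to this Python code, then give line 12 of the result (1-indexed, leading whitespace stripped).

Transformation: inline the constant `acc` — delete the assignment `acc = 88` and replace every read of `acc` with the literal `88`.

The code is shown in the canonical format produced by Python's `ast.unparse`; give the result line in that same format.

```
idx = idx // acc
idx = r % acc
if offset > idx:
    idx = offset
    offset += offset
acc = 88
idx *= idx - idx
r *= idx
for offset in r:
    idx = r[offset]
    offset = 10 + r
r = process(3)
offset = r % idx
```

Transformed code:
idx = idx // 88
idx = r % 88
if offset > idx:
    idx = offset
    offset += offset
idx *= idx - idx
r *= idx
for offset in r:
    idx = r[offset]
    offset = 10 + r
r = process(3)
offset = r % idx

offset = r % idx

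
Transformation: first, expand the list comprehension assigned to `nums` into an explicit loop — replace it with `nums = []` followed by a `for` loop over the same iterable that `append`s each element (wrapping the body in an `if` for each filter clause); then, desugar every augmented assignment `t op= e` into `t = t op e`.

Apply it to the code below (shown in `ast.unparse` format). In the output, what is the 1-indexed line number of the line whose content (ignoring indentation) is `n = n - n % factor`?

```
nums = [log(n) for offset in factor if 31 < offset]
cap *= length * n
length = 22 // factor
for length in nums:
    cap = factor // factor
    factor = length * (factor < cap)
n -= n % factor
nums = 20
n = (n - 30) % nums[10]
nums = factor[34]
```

Transformed code:
nums = []
for offset in factor:
    if 31 < offset:
        nums.append(log(n))
cap = cap * (length * n)
length = 22 // factor
for length in nums:
    cap = factor // factor
    factor = length * (factor < cap)
n = n - n % factor
nums = 20
n = (n - 30) % nums[10]
nums = factor[34]

10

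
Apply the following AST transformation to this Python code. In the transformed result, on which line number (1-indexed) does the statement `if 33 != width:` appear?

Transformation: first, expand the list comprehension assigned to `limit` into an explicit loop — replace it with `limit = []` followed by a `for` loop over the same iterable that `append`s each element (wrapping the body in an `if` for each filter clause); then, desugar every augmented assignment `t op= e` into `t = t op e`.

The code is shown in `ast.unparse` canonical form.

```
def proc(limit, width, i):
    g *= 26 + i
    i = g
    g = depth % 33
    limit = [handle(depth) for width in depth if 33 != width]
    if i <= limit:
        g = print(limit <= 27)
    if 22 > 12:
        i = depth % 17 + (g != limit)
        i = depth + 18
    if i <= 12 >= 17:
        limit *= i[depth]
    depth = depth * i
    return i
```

7

Transformed code:
def proc(limit, width, i):
    g = g * (26 + i)
    i = g
    g = depth % 33
    limit = []
    for width in depth:
        if 33 != width:
            limit.append(handle(depth))
    if i <= limit:
        g = print(limit <= 27)
    if 22 > 12:
        i = depth % 17 + (g != limit)
        i = depth + 18
    if i <= 12 >= 17:
        limit = limit * i[depth]
    depth = depth * i
    return i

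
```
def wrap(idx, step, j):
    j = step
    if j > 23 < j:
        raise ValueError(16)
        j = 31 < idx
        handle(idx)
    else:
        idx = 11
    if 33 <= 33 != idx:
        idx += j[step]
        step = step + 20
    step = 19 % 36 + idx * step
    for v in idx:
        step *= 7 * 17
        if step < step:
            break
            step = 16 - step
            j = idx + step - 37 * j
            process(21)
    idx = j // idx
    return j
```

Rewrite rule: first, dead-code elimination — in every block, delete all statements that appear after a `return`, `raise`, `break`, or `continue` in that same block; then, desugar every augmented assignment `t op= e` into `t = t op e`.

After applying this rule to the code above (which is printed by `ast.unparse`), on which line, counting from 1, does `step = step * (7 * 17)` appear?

Transformed code:
def wrap(idx, step, j):
    j = step
    if j > 23 < j:
        raise ValueError(16)
    else:
        idx = 11
    if 33 <= 33 != idx:
        idx = idx + j[step]
        step = step + 20
    step = 19 % 36 + idx * step
    for v in idx:
        step = step * (7 * 17)
        if step < step:
            break
    idx = j // idx
    return j

12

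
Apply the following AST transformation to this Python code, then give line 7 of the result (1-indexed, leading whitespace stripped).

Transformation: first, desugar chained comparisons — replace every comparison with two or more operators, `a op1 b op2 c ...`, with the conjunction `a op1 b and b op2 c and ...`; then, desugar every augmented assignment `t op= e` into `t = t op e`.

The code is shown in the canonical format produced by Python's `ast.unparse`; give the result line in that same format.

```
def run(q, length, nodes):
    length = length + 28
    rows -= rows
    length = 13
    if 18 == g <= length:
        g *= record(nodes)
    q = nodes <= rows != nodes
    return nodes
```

Transformed code:
def run(q, length, nodes):
    length = length + 28
    rows = rows - rows
    length = 13
    if 18 == g and g <= length:
        g = g * record(nodes)
    q = nodes <= rows and rows != nodes
    return nodes

q = nodes <= rows and rows != nodes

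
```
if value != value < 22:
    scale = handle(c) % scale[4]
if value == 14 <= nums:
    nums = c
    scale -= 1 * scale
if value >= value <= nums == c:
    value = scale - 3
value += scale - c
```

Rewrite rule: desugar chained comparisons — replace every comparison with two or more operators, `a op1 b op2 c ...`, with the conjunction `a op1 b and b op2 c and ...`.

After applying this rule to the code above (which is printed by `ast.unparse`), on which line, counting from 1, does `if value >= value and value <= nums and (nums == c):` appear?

6

Transformed code:
if value != value and value < 22:
    scale = handle(c) % scale[4]
if value == 14 and 14 <= nums:
    nums = c
    scale -= 1 * scale
if value >= value and value <= nums and (nums == c):
    value = scale - 3
value += scale - c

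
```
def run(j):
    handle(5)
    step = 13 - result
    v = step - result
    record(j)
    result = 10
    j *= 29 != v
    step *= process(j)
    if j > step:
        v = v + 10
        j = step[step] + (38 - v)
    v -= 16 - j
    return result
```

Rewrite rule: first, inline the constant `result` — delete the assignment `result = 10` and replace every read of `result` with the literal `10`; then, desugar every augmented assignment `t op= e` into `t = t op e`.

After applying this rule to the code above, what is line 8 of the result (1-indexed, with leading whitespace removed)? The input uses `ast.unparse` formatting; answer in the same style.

if j > step:

Transformed code:
def run(j):
    handle(5)
    step = 13 - 10
    v = step - 10
    record(j)
    j = j * (29 != v)
    step = step * process(j)
    if j > step:
        v = v + 10
        j = step[step] + (38 - v)
    v = v - (16 - j)
    return 10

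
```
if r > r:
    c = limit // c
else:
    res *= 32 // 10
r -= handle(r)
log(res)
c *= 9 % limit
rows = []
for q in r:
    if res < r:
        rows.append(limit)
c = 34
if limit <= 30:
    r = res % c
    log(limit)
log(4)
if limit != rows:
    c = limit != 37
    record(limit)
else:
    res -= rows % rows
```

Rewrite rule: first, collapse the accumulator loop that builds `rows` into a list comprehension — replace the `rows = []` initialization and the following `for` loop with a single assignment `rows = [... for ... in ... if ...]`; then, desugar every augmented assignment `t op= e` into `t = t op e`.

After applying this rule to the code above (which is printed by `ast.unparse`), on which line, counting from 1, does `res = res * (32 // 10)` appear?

4

Transformed code:
if r > r:
    c = limit // c
else:
    res = res * (32 // 10)
r = r - handle(r)
log(res)
c = c * (9 % limit)
rows = [limit for q in r if res < r]
c = 34
if limit <= 30:
    r = res % c
    log(limit)
log(4)
if limit != rows:
    c = limit != 37
    record(limit)
else:
    res = res - rows % rows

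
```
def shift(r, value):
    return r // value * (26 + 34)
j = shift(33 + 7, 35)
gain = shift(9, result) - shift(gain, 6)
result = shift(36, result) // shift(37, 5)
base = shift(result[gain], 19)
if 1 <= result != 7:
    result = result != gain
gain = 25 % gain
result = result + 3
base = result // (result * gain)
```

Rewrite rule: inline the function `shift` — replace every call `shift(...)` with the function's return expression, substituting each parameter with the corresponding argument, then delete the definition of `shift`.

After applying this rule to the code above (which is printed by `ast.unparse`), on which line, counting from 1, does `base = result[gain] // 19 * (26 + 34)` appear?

Transformed code:
j = (33 + 7) // 35 * (26 + 34)
gain = 9 // result * (26 + 34) - gain // 6 * (26 + 34)
result = 36 // result * (26 + 34) // (37 // 5 * (26 + 34))
base = result[gain] // 19 * (26 + 34)
if 1 <= result != 7:
    result = result != gain
gain = 25 % gain
result = result + 3
base = result // (result * gain)

4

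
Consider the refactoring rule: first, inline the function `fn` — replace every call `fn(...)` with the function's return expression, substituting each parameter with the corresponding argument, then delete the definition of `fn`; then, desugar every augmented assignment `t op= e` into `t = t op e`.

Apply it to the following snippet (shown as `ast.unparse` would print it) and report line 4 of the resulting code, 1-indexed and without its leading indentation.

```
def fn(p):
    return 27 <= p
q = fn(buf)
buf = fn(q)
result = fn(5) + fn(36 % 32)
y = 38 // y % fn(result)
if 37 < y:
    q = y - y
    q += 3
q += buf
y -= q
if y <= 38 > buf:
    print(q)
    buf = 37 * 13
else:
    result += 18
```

Transformed code:
q = 27 <= buf
buf = 27 <= q
result = (27 <= 5) + (27 <= 36 % 32)
y = 38 // y % (27 <= result)
if 37 < y:
    q = y - y
    q = q + 3
q = q + buf
y = y - q
if y <= 38 > buf:
    print(q)
    buf = 37 * 13
else:
    result = result + 18

y = 38 // y % (27 <= result)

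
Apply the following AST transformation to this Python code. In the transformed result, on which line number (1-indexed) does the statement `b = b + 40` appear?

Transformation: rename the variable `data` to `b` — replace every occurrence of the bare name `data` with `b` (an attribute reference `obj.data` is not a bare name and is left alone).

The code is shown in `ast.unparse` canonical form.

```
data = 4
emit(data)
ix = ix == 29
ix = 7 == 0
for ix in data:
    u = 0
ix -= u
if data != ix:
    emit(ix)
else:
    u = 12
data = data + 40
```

12

Transformed code:
b = 4
emit(b)
ix = ix == 29
ix = 7 == 0
for ix in b:
    u = 0
ix -= u
if b != ix:
    emit(ix)
else:
    u = 12
b = b + 40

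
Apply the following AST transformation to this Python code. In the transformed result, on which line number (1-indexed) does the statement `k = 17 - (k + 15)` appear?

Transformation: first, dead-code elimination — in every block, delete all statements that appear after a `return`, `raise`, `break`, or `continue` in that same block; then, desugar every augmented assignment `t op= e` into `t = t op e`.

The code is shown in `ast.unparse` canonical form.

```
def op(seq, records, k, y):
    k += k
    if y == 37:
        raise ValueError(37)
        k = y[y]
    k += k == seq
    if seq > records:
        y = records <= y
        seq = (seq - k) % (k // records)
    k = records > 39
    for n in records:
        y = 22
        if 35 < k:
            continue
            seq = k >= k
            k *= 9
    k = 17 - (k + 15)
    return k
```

14

Transformed code:
def op(seq, records, k, y):
    k = k + k
    if y == 37:
        raise ValueError(37)
    k = k + (k == seq)
    if seq > records:
        y = records <= y
        seq = (seq - k) % (k // records)
    k = records > 39
    for n in records:
        y = 22
        if 35 < k:
            continue
    k = 17 - (k + 15)
    return k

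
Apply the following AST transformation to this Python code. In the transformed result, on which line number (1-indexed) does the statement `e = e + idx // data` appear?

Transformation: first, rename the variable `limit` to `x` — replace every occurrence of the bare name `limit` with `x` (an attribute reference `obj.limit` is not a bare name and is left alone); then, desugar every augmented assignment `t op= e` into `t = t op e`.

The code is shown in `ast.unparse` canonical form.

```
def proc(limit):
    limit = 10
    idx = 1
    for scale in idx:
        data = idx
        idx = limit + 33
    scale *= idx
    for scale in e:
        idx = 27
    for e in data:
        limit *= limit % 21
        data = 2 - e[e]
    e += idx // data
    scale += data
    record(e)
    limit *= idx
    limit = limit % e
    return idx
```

13

Transformed code:
def proc(x):
    x = 10
    idx = 1
    for scale in idx:
        data = idx
        idx = x + 33
    scale = scale * idx
    for scale in e:
        idx = 27
    for e in data:
        x = x * (x % 21)
        data = 2 - e[e]
    e = e + idx // data
    scale = scale + data
    record(e)
    x = x * idx
    x = x % e
    return idx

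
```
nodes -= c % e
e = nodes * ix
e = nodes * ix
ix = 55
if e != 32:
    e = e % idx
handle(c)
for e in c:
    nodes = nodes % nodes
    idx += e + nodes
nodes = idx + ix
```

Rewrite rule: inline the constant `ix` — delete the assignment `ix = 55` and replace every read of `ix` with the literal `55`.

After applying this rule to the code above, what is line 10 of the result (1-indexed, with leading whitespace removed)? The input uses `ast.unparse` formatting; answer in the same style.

nodes = idx + 55

Transformed code:
nodes -= c % e
e = nodes * 55
e = nodes * 55
if e != 32:
    e = e % idx
handle(c)
for e in c:
    nodes = nodes % nodes
    idx += e + nodes
nodes = idx + 55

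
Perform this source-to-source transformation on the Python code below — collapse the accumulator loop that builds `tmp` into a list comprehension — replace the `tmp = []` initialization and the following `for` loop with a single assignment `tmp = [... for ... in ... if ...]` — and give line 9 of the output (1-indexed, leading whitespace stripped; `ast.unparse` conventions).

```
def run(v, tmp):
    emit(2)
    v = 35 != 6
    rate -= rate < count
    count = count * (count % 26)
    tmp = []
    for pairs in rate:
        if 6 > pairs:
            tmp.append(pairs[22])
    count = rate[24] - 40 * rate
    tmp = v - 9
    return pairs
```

return pairs

Transformed code:
def run(v, tmp):
    emit(2)
    v = 35 != 6
    rate -= rate < count
    count = count * (count % 26)
    tmp = [pairs[22] for pairs in rate if 6 > pairs]
    count = rate[24] - 40 * rate
    tmp = v - 9
    return pairs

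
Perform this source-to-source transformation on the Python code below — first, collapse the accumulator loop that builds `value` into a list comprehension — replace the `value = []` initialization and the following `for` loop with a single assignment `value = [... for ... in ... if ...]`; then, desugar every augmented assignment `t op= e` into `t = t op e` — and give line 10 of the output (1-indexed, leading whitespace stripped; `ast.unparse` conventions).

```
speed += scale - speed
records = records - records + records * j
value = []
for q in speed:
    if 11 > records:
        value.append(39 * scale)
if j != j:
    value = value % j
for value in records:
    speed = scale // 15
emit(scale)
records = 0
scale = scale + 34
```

scale = scale + 34

Transformed code:
speed = speed + (scale - speed)
records = records - records + records * j
value = [39 * scale for q in speed if 11 > records]
if j != j:
    value = value % j
for value in records:
    speed = scale // 15
emit(scale)
records = 0
scale = scale + 34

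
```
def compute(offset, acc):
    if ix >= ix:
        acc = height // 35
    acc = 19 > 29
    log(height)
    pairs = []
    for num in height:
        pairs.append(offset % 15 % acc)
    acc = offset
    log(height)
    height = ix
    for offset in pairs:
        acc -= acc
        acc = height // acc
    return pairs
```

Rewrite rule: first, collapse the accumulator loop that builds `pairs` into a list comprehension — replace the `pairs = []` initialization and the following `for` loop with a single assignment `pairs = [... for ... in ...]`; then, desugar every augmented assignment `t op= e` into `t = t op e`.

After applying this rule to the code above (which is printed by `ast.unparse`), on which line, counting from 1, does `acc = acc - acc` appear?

11

Transformed code:
def compute(offset, acc):
    if ix >= ix:
        acc = height // 35
    acc = 19 > 29
    log(height)
    pairs = [offset % 15 % acc for num in height]
    acc = offset
    log(height)
    height = ix
    for offset in pairs:
        acc = acc - acc
        acc = height // acc
    return pairs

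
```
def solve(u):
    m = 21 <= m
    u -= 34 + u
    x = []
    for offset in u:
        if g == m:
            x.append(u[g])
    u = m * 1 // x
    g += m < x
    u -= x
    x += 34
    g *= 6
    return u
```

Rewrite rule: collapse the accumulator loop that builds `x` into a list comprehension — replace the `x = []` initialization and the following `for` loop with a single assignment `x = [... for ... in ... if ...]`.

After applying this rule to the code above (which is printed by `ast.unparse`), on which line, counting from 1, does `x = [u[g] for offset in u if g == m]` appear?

Transformed code:
def solve(u):
    m = 21 <= m
    u -= 34 + u
    x = [u[g] for offset in u if g == m]
    u = m * 1 // x
    g += m < x
    u -= x
    x += 34
    g *= 6
    return u

4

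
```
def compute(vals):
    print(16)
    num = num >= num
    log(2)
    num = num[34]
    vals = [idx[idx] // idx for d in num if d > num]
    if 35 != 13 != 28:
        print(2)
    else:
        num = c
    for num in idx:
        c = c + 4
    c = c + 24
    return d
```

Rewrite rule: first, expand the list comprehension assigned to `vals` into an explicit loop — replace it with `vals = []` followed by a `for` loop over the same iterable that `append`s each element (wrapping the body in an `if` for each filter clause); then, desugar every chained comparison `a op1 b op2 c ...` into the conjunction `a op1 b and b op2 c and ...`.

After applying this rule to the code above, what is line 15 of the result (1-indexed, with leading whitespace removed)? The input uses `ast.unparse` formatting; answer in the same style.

c = c + 4

Transformed code:
def compute(vals):
    print(16)
    num = num >= num
    log(2)
    num = num[34]
    vals = []
    for d in num:
        if d > num:
            vals.append(idx[idx] // idx)
    if 35 != 13 and 13 != 28:
        print(2)
    else:
        num = c
    for num in idx:
        c = c + 4
    c = c + 24
    return d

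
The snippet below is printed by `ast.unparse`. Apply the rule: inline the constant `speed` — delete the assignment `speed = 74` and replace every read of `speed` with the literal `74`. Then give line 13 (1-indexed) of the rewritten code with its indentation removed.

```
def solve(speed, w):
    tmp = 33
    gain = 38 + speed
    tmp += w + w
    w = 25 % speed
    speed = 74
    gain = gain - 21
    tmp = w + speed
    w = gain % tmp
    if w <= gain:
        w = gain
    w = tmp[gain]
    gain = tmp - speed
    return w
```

return w

Transformed code:
def solve(speed, w):
    tmp = 33
    gain = 38 + 74
    tmp += w + w
    w = 25 % 74
    gain = gain - 21
    tmp = w + 74
    w = gain % tmp
    if w <= gain:
        w = gain
    w = tmp[gain]
    gain = tmp - 74
    return w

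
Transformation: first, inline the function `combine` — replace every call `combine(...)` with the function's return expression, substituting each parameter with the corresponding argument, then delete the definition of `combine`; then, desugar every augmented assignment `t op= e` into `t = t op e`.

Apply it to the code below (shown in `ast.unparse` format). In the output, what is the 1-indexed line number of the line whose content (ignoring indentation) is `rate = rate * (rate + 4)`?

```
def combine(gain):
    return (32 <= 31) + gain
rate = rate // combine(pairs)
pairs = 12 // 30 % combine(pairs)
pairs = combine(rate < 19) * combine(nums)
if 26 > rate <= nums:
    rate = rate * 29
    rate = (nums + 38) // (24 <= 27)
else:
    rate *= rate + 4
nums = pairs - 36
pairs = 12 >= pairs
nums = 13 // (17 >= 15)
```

Transformed code:
rate = rate // ((32 <= 31) + pairs)
pairs = 12 // 30 % ((32 <= 31) + pairs)
pairs = ((32 <= 31) + (rate < 19)) * ((32 <= 31) + nums)
if 26 > rate <= nums:
    rate = rate * 29
    rate = (nums + 38) // (24 <= 27)
else:
    rate = rate * (rate + 4)
nums = pairs - 36
pairs = 12 >= pairs
nums = 13 // (17 >= 15)

8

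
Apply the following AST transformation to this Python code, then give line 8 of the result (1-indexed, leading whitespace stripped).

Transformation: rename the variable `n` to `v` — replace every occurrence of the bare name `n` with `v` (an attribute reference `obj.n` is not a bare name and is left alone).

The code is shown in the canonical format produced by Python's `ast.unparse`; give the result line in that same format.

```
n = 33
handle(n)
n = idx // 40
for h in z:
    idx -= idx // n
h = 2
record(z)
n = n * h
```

Transformed code:
v = 33
handle(v)
v = idx // 40
for h in z:
    idx -= idx // v
h = 2
record(z)
v = v * h

v = v * h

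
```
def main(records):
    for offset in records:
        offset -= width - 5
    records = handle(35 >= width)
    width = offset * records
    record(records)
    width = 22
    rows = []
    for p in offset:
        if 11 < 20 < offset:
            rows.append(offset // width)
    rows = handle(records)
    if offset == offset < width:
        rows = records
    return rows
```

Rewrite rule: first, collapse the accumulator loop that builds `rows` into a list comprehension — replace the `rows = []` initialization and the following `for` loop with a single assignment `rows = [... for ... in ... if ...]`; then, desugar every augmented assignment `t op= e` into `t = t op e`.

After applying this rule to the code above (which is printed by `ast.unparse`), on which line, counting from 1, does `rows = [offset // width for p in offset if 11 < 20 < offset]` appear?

8

Transformed code:
def main(records):
    for offset in records:
        offset = offset - (width - 5)
    records = handle(35 >= width)
    width = offset * records
    record(records)
    width = 22
    rows = [offset // width for p in offset if 11 < 20 < offset]
    rows = handle(records)
    if offset == offset < width:
        rows = records
    return rows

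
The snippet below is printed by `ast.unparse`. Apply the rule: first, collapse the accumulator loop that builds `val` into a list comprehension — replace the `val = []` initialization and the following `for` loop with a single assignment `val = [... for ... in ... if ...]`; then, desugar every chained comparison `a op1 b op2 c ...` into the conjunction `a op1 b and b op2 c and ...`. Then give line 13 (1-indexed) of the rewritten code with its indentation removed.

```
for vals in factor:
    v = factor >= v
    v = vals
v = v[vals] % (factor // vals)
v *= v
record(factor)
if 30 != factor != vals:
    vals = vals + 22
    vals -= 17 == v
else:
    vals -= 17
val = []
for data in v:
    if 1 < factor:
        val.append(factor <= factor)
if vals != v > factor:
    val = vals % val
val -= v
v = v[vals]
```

Transformed code:
for vals in factor:
    v = factor >= v
    v = vals
v = v[vals] % (factor // vals)
v *= v
record(factor)
if 30 != factor and factor != vals:
    vals = vals + 22
    vals -= 17 == v
else:
    vals -= 17
val = [factor <= factor for data in v if 1 < factor]
if vals != v and v > factor:
    val = vals % val
val -= v
v = v[vals]

if vals != v and v > factor:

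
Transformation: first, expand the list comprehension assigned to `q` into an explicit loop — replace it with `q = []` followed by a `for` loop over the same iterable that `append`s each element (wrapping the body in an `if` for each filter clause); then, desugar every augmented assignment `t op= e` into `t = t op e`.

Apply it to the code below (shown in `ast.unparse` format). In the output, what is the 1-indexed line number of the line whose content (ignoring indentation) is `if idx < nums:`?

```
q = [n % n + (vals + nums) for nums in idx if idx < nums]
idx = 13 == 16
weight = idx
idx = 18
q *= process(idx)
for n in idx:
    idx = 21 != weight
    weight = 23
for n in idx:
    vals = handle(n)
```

3

Transformed code:
q = []
for nums in idx:
    if idx < nums:
        q.append(n % n + (vals + nums))
idx = 13 == 16
weight = idx
idx = 18
q = q * process(idx)
for n in idx:
    idx = 21 != weight
    weight = 23
for n in idx:
    vals = handle(n)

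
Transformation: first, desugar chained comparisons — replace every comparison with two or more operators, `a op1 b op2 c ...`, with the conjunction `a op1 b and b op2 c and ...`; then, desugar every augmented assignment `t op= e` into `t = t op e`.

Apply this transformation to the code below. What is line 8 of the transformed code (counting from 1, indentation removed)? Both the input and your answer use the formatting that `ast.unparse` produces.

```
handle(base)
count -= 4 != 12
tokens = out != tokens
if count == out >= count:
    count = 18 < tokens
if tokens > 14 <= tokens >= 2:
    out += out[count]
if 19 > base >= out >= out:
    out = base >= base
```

Transformed code:
handle(base)
count = count - (4 != 12)
tokens = out != tokens
if count == out and out >= count:
    count = 18 < tokens
if tokens > 14 and 14 <= tokens and (tokens >= 2):
    out = out + out[count]
if 19 > base and base >= out and (out >= out):
    out = base >= base

if 19 > base and base >= out and (out >= out):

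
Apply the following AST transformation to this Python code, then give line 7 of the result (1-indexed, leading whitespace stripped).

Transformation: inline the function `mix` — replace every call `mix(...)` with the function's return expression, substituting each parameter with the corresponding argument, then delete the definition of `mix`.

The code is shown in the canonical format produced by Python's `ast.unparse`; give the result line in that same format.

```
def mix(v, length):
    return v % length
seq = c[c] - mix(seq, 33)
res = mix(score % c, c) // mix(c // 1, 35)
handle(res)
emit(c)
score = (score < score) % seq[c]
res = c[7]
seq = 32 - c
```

seq = 32 - c

Transformed code:
seq = c[c] - seq % 33
res = score % c % c // (c // 1 % 35)
handle(res)
emit(c)
score = (score < score) % seq[c]
res = c[7]
seq = 32 - c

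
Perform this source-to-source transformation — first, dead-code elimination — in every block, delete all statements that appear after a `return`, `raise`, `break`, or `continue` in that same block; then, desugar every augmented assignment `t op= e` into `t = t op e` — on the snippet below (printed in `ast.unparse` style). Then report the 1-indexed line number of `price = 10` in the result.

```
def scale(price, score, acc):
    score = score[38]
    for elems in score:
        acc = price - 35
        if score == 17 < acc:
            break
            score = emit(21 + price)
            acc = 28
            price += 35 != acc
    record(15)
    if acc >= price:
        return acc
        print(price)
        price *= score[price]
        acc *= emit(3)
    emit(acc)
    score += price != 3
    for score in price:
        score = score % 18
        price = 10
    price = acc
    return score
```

Transformed code:
def scale(price, score, acc):
    score = score[38]
    for elems in score:
        acc = price - 35
        if score == 17 < acc:
            break
    record(15)
    if acc >= price:
        return acc
    emit(acc)
    score = score + (price != 3)
    for score in price:
        score = score % 18
        price = 10
    price = acc
    return score

14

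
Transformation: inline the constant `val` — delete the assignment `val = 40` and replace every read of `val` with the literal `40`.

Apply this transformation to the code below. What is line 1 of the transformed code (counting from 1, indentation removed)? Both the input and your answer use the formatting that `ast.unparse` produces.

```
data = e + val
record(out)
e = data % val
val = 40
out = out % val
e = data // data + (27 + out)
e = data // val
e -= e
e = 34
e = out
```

data = e + 40

Transformed code:
data = e + 40
record(out)
e = data % 40
out = out % 40
e = data // data + (27 + out)
e = data // 40
e -= e
e = 34
e = out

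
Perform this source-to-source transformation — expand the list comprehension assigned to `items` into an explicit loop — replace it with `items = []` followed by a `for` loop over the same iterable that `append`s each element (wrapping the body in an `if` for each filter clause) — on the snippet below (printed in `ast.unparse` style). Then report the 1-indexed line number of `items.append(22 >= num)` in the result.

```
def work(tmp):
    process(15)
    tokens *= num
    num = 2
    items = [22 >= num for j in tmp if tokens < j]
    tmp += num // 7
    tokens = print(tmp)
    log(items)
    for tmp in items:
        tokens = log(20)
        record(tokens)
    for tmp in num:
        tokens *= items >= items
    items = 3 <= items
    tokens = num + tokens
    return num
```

8

Transformed code:
def work(tmp):
    process(15)
    tokens *= num
    num = 2
    items = []
    for j in tmp:
        if tokens < j:
            items.append(22 >= num)
    tmp += num // 7
    tokens = print(tmp)
    log(items)
    for tmp in items:
        tokens = log(20)
        record(tokens)
    for tmp in num:
        tokens *= items >= items
    items = 3 <= items
    tokens = num + tokens
    return num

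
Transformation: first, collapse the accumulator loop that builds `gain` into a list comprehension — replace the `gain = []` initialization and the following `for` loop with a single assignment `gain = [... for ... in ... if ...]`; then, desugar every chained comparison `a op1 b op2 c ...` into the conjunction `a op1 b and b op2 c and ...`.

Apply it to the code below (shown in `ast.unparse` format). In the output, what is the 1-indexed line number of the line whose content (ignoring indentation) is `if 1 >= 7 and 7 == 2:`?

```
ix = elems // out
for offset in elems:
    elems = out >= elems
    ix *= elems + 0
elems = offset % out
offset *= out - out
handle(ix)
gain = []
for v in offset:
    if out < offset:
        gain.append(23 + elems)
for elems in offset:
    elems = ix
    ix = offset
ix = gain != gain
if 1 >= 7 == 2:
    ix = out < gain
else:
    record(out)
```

13

Transformed code:
ix = elems // out
for offset in elems:
    elems = out >= elems
    ix *= elems + 0
elems = offset % out
offset *= out - out
handle(ix)
gain = [23 + elems for v in offset if out < offset]
for elems in offset:
    elems = ix
    ix = offset
ix = gain != gain
if 1 >= 7 and 7 == 2:
    ix = out < gain
else:
    record(out)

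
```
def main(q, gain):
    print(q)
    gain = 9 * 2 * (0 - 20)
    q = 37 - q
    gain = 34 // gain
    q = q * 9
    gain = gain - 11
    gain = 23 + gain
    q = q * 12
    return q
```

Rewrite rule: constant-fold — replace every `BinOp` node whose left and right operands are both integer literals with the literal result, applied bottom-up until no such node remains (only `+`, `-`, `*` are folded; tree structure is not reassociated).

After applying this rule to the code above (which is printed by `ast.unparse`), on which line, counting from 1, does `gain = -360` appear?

Transformed code:
def main(q, gain):
    print(q)
    gain = -360
    q = 37 - q
    gain = 34 // gain
    q = q * 9
    gain = gain - 11
    gain = 23 + gain
    q = q * 12
    return q

3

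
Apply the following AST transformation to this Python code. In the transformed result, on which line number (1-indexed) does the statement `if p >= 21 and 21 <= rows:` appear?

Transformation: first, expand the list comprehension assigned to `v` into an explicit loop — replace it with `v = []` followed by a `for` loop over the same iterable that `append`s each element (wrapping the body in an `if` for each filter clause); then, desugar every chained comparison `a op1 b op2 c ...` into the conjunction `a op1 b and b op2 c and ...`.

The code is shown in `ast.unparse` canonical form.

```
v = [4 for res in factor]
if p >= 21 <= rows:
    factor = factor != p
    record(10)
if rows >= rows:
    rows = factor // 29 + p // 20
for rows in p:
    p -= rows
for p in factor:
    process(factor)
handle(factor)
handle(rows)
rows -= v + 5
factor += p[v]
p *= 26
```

4

Transformed code:
v = []
for res in factor:
    v.append(4)
if p >= 21 and 21 <= rows:
    factor = factor != p
    record(10)
if rows >= rows:
    rows = factor // 29 + p // 20
for rows in p:
    p -= rows
for p in factor:
    process(factor)
handle(factor)
handle(rows)
rows -= v + 5
factor += p[v]
p *= 26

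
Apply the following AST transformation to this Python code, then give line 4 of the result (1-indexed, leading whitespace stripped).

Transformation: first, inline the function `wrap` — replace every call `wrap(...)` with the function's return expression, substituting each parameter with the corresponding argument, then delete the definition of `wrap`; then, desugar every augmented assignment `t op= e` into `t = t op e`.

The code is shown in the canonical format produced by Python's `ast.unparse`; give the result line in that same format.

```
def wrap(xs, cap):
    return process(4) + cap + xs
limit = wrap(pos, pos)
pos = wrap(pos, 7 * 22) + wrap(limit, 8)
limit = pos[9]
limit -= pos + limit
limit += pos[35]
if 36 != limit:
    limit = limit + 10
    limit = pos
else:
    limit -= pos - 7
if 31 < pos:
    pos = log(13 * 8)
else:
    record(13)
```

Transformed code:
limit = process(4) + pos + pos
pos = process(4) + 7 * 22 + pos + (process(4) + 8 + limit)
limit = pos[9]
limit = limit - (pos + limit)
limit = limit + pos[35]
if 36 != limit:
    limit = limit + 10
    limit = pos
else:
    limit = limit - (pos - 7)
if 31 < pos:
    pos = log(13 * 8)
else:
    record(13)

limit = limit - (pos + limit)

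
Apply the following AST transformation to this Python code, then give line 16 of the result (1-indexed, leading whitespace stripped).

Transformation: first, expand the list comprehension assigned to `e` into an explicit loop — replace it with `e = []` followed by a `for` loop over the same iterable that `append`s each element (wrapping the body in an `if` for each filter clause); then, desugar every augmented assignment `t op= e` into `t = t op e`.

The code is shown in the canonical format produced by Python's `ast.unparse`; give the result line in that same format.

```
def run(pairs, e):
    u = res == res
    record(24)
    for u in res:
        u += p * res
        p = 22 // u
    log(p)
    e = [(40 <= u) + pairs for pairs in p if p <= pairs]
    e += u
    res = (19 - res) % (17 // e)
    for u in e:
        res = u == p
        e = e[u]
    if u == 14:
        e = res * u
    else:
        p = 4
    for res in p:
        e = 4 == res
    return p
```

Transformed code:
def run(pairs, e):
    u = res == res
    record(24)
    for u in res:
        u = u + p * res
        p = 22 // u
    log(p)
    e = []
    for pairs in p:
        if p <= pairs:
            e.append((40 <= u) + pairs)
    e = e + u
    res = (19 - res) % (17 // e)
    for u in e:
        res = u == p
        e = e[u]
    if u == 14:
        e = res * u
    else:
        p = 4
    for res in p:
        e = 4 == res
    return p

e = e[u]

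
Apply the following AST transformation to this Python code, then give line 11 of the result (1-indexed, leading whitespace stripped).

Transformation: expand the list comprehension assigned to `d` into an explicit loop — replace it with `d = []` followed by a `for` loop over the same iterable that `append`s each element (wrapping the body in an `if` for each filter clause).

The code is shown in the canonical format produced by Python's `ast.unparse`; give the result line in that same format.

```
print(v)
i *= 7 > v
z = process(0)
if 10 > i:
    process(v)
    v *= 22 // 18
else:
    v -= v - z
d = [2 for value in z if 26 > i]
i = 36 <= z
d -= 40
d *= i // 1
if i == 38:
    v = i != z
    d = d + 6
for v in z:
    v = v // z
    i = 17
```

if 26 > i:

Transformed code:
print(v)
i *= 7 > v
z = process(0)
if 10 > i:
    process(v)
    v *= 22 // 18
else:
    v -= v - z
d = []
for value in z:
    if 26 > i:
        d.append(2)
i = 36 <= z
d -= 40
d *= i // 1
if i == 38:
    v = i != z
    d = d + 6
for v in z:
    v = v // z
    i = 17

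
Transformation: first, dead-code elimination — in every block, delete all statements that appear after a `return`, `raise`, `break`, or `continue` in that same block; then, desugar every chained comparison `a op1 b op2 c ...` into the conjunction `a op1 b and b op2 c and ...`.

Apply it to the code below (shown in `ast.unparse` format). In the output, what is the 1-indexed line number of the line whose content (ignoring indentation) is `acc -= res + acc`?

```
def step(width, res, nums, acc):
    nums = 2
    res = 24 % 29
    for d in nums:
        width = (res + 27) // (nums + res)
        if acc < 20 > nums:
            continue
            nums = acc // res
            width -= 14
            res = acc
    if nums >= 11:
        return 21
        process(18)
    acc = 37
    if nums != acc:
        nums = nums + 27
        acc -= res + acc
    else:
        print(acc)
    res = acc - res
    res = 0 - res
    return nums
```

Transformed code:
def step(width, res, nums, acc):
    nums = 2
    res = 24 % 29
    for d in nums:
        width = (res + 27) // (nums + res)
        if acc < 20 and 20 > nums:
            continue
    if nums >= 11:
        return 21
    acc = 37
    if nums != acc:
        nums = nums + 27
        acc -= res + acc
    else:
        print(acc)
    res = acc - res
    res = 0 - res
    return nums

13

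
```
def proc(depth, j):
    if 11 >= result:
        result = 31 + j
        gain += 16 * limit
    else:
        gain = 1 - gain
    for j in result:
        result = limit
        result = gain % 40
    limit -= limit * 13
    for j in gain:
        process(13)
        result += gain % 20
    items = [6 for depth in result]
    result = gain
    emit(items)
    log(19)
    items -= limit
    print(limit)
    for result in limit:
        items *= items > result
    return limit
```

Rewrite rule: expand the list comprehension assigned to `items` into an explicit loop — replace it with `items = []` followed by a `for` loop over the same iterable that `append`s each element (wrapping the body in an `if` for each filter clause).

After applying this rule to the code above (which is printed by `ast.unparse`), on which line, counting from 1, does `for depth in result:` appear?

Transformed code:
def proc(depth, j):
    if 11 >= result:
        result = 31 + j
        gain += 16 * limit
    else:
        gain = 1 - gain
    for j in result:
        result = limit
        result = gain % 40
    limit -= limit * 13
    for j in gain:
        process(13)
        result += gain % 20
    items = []
    for depth in result:
        items.append(6)
    result = gain
    emit(items)
    log(19)
    items -= limit
    print(limit)
    for result in limit:
        items *= items > result
    return limit

15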